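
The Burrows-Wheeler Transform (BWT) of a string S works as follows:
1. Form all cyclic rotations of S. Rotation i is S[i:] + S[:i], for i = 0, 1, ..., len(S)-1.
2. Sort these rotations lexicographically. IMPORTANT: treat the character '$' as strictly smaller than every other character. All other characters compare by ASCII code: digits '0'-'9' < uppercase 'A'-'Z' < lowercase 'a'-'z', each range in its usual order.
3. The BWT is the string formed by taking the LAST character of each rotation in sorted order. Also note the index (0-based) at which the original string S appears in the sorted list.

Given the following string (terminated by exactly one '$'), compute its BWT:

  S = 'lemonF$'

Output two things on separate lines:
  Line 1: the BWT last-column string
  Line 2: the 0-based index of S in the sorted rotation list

All 7 rotations (rotation i = S[i:]+S[:i]):
  rot[0] = lemonF$
  rot[1] = emonF$l
  rot[2] = monF$le
  rot[3] = onF$lem
  rot[4] = nF$lemo
  rot[5] = F$lemon
  rot[6] = $lemonF
Sorted (with $ < everything):
  sorted[0] = $lemonF  (last char: 'F')
  sorted[1] = F$lemon  (last char: 'n')
  sorted[2] = emonF$l  (last char: 'l')
  sorted[3] = lemonF$  (last char: '$')
  sorted[4] = monF$le  (last char: 'e')
  sorted[5] = nF$lemo  (last char: 'o')
  sorted[6] = onF$lem  (last char: 'm')
Last column: Fnl$eom
Original string S is at sorted index 3

Answer: Fnl$eom
3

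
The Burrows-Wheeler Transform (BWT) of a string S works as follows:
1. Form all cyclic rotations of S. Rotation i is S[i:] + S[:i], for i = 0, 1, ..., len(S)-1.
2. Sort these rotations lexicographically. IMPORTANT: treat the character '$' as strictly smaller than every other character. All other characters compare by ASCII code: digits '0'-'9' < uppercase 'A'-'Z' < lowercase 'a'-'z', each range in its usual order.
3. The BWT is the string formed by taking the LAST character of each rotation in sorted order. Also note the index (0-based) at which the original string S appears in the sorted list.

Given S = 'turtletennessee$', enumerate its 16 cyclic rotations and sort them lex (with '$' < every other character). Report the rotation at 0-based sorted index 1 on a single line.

Answer: e$turtletennesse

Derivation:
All 16 rotations (rotation i = S[i:]+S[:i]):
  rot[0] = turtletennessee$
  rot[1] = urtletennessee$t
  rot[2] = rtletennessee$tu
  rot[3] = tletennessee$tur
  rot[4] = letennessee$turt
  rot[5] = etennessee$turtl
  rot[6] = tennessee$turtle
  rot[7] = ennessee$turtlet
  rot[8] = nnessee$turtlete
  rot[9] = nessee$turtleten
  rot[10] = essee$turtletenn
  rot[11] = ssee$turtletenne
  rot[12] = see$turtletennes
  rot[13] = ee$turtletenness
  rot[14] = e$turtletennesse
  rot[15] = $turtletennessee
Sorted (with $ < everything):
  sorted[0] = $turtletennessee
  sorted[1] = e$turtletennesse
  sorted[2] = ee$turtletenness
  sorted[3] = ennessee$turtlet
  sorted[4] = essee$turtletenn
  sorted[5] = etennessee$turtl
  sorted[6] = letennessee$turt
  sorted[7] = nessee$turtleten
  sorted[8] = nnessee$turtlete
  sorted[9] = rtletennessee$tu
  sorted[10] = see$turtletennes
  sorted[11] = ssee$turtletenne
  sorted[12] = tennessee$turtle
  sorted[13] = tletennessee$tur
  sorted[14] = turtletennessee$
  sorted[15] = urtletennessee$t
sorted[1] = e$turtletennesse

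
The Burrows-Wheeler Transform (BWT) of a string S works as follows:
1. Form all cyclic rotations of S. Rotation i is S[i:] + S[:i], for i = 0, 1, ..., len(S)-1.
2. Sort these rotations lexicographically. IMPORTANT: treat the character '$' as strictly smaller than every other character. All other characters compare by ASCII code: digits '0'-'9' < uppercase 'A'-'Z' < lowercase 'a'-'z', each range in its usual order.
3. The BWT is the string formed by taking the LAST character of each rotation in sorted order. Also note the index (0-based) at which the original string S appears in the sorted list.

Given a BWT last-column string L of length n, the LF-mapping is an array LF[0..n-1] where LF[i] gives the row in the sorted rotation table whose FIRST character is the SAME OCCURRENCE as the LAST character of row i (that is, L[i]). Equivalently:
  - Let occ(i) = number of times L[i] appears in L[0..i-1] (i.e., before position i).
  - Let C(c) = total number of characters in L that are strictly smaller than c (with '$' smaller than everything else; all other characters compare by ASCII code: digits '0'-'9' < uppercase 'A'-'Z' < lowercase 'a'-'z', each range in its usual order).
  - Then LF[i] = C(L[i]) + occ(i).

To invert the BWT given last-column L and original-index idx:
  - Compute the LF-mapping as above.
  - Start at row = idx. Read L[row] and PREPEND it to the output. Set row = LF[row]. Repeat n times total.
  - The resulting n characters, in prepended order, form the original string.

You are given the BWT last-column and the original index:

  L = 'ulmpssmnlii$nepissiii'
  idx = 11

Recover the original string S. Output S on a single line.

LF mapping: 20 8 10 14 16 17 11 12 9 2 3 0 13 1 15 4 18 19 5 6 7
Walk LF starting at row 11, prepending L[row]:
  step 1: row=11, L[11]='$', prepend. Next row=LF[11]=0
  step 2: row=0, L[0]='u', prepend. Next row=LF[0]=20
  step 3: row=20, L[20]='i', prepend. Next row=LF[20]=7
  step 4: row=7, L[7]='n', prepend. Next row=LF[7]=12
  step 5: row=12, L[12]='n', prepend. Next row=LF[12]=13
  step 6: row=13, L[13]='e', prepend. Next row=LF[13]=1
  step 7: row=1, L[1]='l', prepend. Next row=LF[1]=8
  step 8: row=8, L[8]='l', prepend. Next row=LF[8]=9
  step 9: row=9, L[9]='i', prepend. Next row=LF[9]=2
  step 10: row=2, L[2]='m', prepend. Next row=LF[2]=10
  step 11: row=10, L[10]='i', prepend. Next row=LF[10]=3
  step 12: row=3, L[3]='p', prepend. Next row=LF[3]=14
  step 13: row=14, L[14]='p', prepend. Next row=LF[14]=15
  step 14: row=15, L[15]='i', prepend. Next row=LF[15]=4
  step 15: row=4, L[4]='s', prepend. Next row=LF[4]=16
  step 16: row=16, L[16]='s', prepend. Next row=LF[16]=18
  step 17: row=18, L[18]='i', prepend. Next row=LF[18]=5
  step 18: row=5, L[5]='s', prepend. Next row=LF[5]=17
  step 19: row=17, L[17]='s', prepend. Next row=LF[17]=19
  step 20: row=19, L[19]='i', prepend. Next row=LF[19]=6
  step 21: row=6, L[6]='m', prepend. Next row=LF[6]=11
Reversed output: mississippimillenniu$

Answer: mississippimillenniu$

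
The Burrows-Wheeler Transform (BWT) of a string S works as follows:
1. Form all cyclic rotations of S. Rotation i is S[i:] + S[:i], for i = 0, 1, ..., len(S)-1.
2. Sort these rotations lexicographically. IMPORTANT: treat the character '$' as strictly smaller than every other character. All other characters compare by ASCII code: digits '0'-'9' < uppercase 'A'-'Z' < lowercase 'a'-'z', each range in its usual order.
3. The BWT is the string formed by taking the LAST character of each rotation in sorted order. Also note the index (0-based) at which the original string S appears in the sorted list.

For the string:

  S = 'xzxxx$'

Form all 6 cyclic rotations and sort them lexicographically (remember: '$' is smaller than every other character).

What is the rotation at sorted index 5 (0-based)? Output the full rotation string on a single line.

Answer: zxxx$x

Derivation:
All 6 rotations (rotation i = S[i:]+S[:i]):
  rot[0] = xzxxx$
  rot[1] = zxxx$x
  rot[2] = xxx$xz
  rot[3] = xx$xzx
  rot[4] = x$xzxx
  rot[5] = $xzxxx
Sorted (with $ < everything):
  sorted[0] = $xzxxx
  sorted[1] = x$xzxx
  sorted[2] = xx$xzx
  sorted[3] = xxx$xz
  sorted[4] = xzxxx$
  sorted[5] = zxxx$x
sorted[5] = zxxx$x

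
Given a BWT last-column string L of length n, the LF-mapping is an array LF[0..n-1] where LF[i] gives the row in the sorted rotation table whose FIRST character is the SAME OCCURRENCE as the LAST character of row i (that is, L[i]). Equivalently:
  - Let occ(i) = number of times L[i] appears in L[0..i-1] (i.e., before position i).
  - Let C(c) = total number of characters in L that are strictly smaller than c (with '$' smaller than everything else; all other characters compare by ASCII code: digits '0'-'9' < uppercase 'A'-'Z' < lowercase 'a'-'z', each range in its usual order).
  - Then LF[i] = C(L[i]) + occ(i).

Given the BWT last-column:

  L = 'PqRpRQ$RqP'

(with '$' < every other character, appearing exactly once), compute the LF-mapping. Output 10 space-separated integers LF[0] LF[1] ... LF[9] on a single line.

Answer: 1 8 4 7 5 3 0 6 9 2

Derivation:
Char counts: '$':1, 'P':2, 'Q':1, 'R':3, 'p':1, 'q':2
C (first-col start): C('$')=0, C('P')=1, C('Q')=3, C('R')=4, C('p')=7, C('q')=8
L[0]='P': occ=0, LF[0]=C('P')+0=1+0=1
L[1]='q': occ=0, LF[1]=C('q')+0=8+0=8
L[2]='R': occ=0, LF[2]=C('R')+0=4+0=4
L[3]='p': occ=0, LF[3]=C('p')+0=7+0=7
L[4]='R': occ=1, LF[4]=C('R')+1=4+1=5
L[5]='Q': occ=0, LF[5]=C('Q')+0=3+0=3
L[6]='$': occ=0, LF[6]=C('$')+0=0+0=0
L[7]='R': occ=2, LF[7]=C('R')+2=4+2=6
L[8]='q': occ=1, LF[8]=C('q')+1=8+1=9
L[9]='P': occ=1, LF[9]=C('P')+1=1+1=2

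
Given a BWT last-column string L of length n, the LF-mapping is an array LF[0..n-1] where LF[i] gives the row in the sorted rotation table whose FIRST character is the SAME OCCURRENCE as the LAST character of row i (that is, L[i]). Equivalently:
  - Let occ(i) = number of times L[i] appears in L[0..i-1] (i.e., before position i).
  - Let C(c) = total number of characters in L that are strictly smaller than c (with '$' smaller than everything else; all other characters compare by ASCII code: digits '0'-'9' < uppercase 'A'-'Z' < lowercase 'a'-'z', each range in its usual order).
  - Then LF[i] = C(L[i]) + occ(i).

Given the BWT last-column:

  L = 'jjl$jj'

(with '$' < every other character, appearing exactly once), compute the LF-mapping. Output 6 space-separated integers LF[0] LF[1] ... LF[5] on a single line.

Char counts: '$':1, 'j':4, 'l':1
C (first-col start): C('$')=0, C('j')=1, C('l')=5
L[0]='j': occ=0, LF[0]=C('j')+0=1+0=1
L[1]='j': occ=1, LF[1]=C('j')+1=1+1=2
L[2]='l': occ=0, LF[2]=C('l')+0=5+0=5
L[3]='$': occ=0, LF[3]=C('$')+0=0+0=0
L[4]='j': occ=2, LF[4]=C('j')+2=1+2=3
L[5]='j': occ=3, LF[5]=C('j')+3=1+3=4

Answer: 1 2 5 0 3 4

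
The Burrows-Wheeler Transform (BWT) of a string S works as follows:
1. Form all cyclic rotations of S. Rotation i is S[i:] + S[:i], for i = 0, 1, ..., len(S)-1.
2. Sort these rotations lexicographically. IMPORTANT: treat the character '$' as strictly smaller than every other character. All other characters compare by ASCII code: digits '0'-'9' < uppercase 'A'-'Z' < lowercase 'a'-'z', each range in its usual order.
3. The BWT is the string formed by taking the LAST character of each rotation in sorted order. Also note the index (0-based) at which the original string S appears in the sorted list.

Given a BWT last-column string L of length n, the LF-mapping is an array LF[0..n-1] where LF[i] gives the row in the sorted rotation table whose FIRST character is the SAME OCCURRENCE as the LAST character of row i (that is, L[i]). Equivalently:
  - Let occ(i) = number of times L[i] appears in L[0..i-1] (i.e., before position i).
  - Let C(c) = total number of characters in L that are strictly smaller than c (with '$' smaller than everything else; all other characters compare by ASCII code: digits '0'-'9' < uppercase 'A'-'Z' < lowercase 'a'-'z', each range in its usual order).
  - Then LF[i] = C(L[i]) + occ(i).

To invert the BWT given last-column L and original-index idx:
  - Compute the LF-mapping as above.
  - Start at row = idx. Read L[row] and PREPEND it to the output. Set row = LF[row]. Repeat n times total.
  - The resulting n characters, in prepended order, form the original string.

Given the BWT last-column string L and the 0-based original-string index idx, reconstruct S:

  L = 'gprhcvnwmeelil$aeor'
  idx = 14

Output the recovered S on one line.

LF mapping: 6 14 15 7 2 17 12 18 11 3 4 9 8 10 0 1 5 13 16
Walk LF starting at row 14, prepending L[row]:
  step 1: row=14, L[14]='$', prepend. Next row=LF[14]=0
  step 2: row=0, L[0]='g', prepend. Next row=LF[0]=6
  step 3: row=6, L[6]='n', prepend. Next row=LF[6]=12
  step 4: row=12, L[12]='i', prepend. Next row=LF[12]=8
  step 5: row=8, L[8]='m', prepend. Next row=LF[8]=11
  step 6: row=11, L[11]='l', prepend. Next row=LF[11]=9
  step 7: row=9, L[9]='e', prepend. Next row=LF[9]=3
  step 8: row=3, L[3]='h', prepend. Next row=LF[3]=7
  step 9: row=7, L[7]='w', prepend. Next row=LF[7]=18
  step 10: row=18, L[18]='r', prepend. Next row=LF[18]=16
  step 11: row=16, L[16]='e', prepend. Next row=LF[16]=5
  step 12: row=5, L[5]='v', prepend. Next row=LF[5]=17
  step 13: row=17, L[17]='o', prepend. Next row=LF[17]=13
  step 14: row=13, L[13]='l', prepend. Next row=LF[13]=10
  step 15: row=10, L[10]='e', prepend. Next row=LF[10]=4
  step 16: row=4, L[4]='c', prepend. Next row=LF[4]=2
  step 17: row=2, L[2]='r', prepend. Next row=LF[2]=15
  step 18: row=15, L[15]='a', prepend. Next row=LF[15]=1
  step 19: row=1, L[1]='p', prepend. Next row=LF[1]=14
Reversed output: parceloverwhelming$

Answer: parceloverwhelming$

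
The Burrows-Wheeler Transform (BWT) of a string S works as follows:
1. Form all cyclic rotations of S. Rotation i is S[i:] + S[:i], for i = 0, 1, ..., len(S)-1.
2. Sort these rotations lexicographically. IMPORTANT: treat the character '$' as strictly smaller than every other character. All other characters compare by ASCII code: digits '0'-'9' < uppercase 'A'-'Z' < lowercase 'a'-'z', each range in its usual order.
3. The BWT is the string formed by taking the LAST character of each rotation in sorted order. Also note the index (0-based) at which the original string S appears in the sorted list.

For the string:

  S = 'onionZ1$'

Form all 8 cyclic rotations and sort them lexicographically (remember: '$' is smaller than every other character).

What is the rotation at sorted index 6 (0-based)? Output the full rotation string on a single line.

Answer: onZ1$oni

Derivation:
All 8 rotations (rotation i = S[i:]+S[:i]):
  rot[0] = onionZ1$
  rot[1] = nionZ1$o
  rot[2] = ionZ1$on
  rot[3] = onZ1$oni
  rot[4] = nZ1$onio
  rot[5] = Z1$onion
  rot[6] = 1$onionZ
  rot[7] = $onionZ1
Sorted (with $ < everything):
  sorted[0] = $onionZ1
  sorted[1] = 1$onionZ
  sorted[2] = Z1$onion
  sorted[3] = ionZ1$on
  sorted[4] = nZ1$onio
  sorted[5] = nionZ1$o
  sorted[6] = onZ1$oni
  sorted[7] = onionZ1$
sorted[6] = onZ1$oni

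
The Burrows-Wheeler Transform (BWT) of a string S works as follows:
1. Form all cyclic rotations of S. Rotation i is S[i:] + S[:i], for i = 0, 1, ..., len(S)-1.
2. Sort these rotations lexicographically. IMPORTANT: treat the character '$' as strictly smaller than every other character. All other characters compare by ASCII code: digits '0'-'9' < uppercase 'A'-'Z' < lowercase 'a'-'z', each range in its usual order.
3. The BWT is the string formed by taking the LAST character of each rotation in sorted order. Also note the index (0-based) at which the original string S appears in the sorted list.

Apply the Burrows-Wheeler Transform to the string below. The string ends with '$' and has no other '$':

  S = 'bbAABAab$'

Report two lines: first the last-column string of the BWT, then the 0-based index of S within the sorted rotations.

All 9 rotations (rotation i = S[i:]+S[:i]):
  rot[0] = bbAABAab$
  rot[1] = bAABAab$b
  rot[2] = AABAab$bb
  rot[3] = ABAab$bbA
  rot[4] = BAab$bbAA
  rot[5] = Aab$bbAAB
  rot[6] = ab$bbAABA
  rot[7] = b$bbAABAa
  rot[8] = $bbAABAab
Sorted (with $ < everything):
  sorted[0] = $bbAABAab  (last char: 'b')
  sorted[1] = AABAab$bb  (last char: 'b')
  sorted[2] = ABAab$bbA  (last char: 'A')
  sorted[3] = Aab$bbAAB  (last char: 'B')
  sorted[4] = BAab$bbAA  (last char: 'A')
  sorted[5] = ab$bbAABA  (last char: 'A')
  sorted[6] = b$bbAABAa  (last char: 'a')
  sorted[7] = bAABAab$b  (last char: 'b')
  sorted[8] = bbAABAab$  (last char: '$')
Last column: bbABAAab$
Original string S is at sorted index 8

Answer: bbABAAab$
8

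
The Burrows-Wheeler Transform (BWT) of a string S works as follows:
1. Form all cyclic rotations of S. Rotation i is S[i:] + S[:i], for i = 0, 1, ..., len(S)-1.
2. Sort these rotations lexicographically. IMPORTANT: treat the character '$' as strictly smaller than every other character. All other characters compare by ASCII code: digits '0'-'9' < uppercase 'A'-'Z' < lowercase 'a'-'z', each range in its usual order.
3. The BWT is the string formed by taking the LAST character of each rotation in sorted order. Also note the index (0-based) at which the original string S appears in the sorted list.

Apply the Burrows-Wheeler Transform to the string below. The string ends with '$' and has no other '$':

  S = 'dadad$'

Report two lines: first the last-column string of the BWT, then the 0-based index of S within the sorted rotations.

All 6 rotations (rotation i = S[i:]+S[:i]):
  rot[0] = dadad$
  rot[1] = adad$d
  rot[2] = dad$da
  rot[3] = ad$dad
  rot[4] = d$dada
  rot[5] = $dadad
Sorted (with $ < everything):
  sorted[0] = $dadad  (last char: 'd')
  sorted[1] = ad$dad  (last char: 'd')
  sorted[2] = adad$d  (last char: 'd')
  sorted[3] = d$dada  (last char: 'a')
  sorted[4] = dad$da  (last char: 'a')
  sorted[5] = dadad$  (last char: '$')
Last column: dddaa$
Original string S is at sorted index 5

Answer: dddaa$
5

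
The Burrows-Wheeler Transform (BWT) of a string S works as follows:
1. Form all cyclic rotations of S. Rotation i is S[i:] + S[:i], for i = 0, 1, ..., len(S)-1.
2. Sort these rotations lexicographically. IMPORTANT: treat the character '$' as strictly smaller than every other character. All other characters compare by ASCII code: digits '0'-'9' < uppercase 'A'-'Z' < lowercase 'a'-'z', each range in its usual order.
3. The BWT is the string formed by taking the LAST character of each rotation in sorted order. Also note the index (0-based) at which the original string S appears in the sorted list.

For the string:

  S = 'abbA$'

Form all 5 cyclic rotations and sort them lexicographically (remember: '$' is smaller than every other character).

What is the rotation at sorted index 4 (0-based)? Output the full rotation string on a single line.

Answer: bbA$a

Derivation:
All 5 rotations (rotation i = S[i:]+S[:i]):
  rot[0] = abbA$
  rot[1] = bbA$a
  rot[2] = bA$ab
  rot[3] = A$abb
  rot[4] = $abbA
Sorted (with $ < everything):
  sorted[0] = $abbA
  sorted[1] = A$abb
  sorted[2] = abbA$
  sorted[3] = bA$ab
  sorted[4] = bbA$a
sorted[4] = bbA$a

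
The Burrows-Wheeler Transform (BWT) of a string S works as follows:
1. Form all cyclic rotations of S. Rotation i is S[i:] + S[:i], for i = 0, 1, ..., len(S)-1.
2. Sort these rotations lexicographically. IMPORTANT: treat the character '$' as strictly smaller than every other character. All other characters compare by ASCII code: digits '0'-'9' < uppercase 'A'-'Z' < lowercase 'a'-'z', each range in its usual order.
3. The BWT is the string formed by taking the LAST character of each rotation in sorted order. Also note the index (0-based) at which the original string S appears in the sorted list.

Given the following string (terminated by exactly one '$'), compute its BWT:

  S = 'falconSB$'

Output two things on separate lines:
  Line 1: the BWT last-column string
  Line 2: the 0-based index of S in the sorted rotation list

Answer: BSnfl$aoc
5

Derivation:
All 9 rotations (rotation i = S[i:]+S[:i]):
  rot[0] = falconSB$
  rot[1] = alconSB$f
  rot[2] = lconSB$fa
  rot[3] = conSB$fal
  rot[4] = onSB$falc
  rot[5] = nSB$falco
  rot[6] = SB$falcon
  rot[7] = B$falconS
  rot[8] = $falconSB
Sorted (with $ < everything):
  sorted[0] = $falconSB  (last char: 'B')
  sorted[1] = B$falconS  (last char: 'S')
  sorted[2] = SB$falcon  (last char: 'n')
  sorted[3] = alconSB$f  (last char: 'f')
  sorted[4] = conSB$fal  (last char: 'l')
  sorted[5] = falconSB$  (last char: '$')
  sorted[6] = lconSB$fa  (last char: 'a')
  sorted[7] = nSB$falco  (last char: 'o')
  sorted[8] = onSB$falc  (last char: 'c')
Last column: BSnfl$aoc
Original string S is at sorted index 5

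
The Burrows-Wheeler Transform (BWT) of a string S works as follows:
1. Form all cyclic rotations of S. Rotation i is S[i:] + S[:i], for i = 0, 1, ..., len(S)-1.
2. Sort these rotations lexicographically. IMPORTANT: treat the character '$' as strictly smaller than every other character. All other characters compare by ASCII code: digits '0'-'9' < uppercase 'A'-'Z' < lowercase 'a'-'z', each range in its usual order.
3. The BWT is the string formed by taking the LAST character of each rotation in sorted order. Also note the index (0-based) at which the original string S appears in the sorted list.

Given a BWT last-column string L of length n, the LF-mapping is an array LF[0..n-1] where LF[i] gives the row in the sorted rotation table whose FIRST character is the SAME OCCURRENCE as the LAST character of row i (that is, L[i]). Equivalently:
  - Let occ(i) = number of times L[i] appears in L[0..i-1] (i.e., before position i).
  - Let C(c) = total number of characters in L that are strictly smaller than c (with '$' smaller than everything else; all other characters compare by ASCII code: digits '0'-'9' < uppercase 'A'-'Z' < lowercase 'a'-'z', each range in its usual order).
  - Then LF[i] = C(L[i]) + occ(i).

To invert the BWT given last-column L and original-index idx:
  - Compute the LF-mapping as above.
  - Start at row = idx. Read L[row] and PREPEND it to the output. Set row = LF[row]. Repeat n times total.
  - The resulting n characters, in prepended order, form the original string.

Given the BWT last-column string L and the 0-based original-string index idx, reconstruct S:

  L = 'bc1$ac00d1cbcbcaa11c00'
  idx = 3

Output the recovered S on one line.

Answer: 0ccbbac101cac01a0d1cb$

Derivation:
LF mapping: 12 15 5 0 9 16 1 2 21 6 17 13 18 14 19 10 11 7 8 20 3 4
Walk LF starting at row 3, prepending L[row]:
  step 1: row=3, L[3]='$', prepend. Next row=LF[3]=0
  step 2: row=0, L[0]='b', prepend. Next row=LF[0]=12
  step 3: row=12, L[12]='c', prepend. Next row=LF[12]=18
  step 4: row=18, L[18]='1', prepend. Next row=LF[18]=8
  step 5: row=8, L[8]='d', prepend. Next row=LF[8]=21
  step 6: row=21, L[21]='0', prepend. Next row=LF[21]=4
  step 7: row=4, L[4]='a', prepend. Next row=LF[4]=9
  step 8: row=9, L[9]='1', prepend. Next row=LF[9]=6
  step 9: row=6, L[6]='0', prepend. Next row=LF[6]=1
  step 10: row=1, L[1]='c', prepend. Next row=LF[1]=15
  step 11: row=15, L[15]='a', prepend. Next row=LF[15]=10
  step 12: row=10, L[10]='c', prepend. Next row=LF[10]=17
  step 13: row=17, L[17]='1', prepend. Next row=LF[17]=7
  step 14: row=7, L[7]='0', prepend. Next row=LF[7]=2
  step 15: row=2, L[2]='1', prepend. Next row=LF[2]=5
  step 16: row=5, L[5]='c', prepend. Next row=LF[5]=16
  step 17: row=16, L[16]='a', prepend. Next row=LF[16]=11
  step 18: row=11, L[11]='b', prepend. Next row=LF[11]=13
  step 19: row=13, L[13]='b', prepend. Next row=LF[13]=14
  step 20: row=14, L[14]='c', prepend. Next row=LF[14]=19
  step 21: row=19, L[19]='c', prepend. Next row=LF[19]=20
  step 22: row=20, L[20]='0', prepend. Next row=LF[20]=3
Reversed output: 0ccbbac101cac01a0d1cb$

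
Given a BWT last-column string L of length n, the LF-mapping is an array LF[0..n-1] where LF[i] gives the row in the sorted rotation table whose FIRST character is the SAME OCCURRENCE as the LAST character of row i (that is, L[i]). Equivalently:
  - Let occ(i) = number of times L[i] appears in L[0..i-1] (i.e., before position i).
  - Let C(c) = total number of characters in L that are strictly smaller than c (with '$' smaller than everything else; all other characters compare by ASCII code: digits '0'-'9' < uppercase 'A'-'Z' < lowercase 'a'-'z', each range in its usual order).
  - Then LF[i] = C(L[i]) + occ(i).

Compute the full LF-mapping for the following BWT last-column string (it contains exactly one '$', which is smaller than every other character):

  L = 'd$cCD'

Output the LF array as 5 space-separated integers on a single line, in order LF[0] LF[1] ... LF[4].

Answer: 4 0 3 1 2

Derivation:
Char counts: '$':1, 'C':1, 'D':1, 'c':1, 'd':1
C (first-col start): C('$')=0, C('C')=1, C('D')=2, C('c')=3, C('d')=4
L[0]='d': occ=0, LF[0]=C('d')+0=4+0=4
L[1]='$': occ=0, LF[1]=C('$')+0=0+0=0
L[2]='c': occ=0, LF[2]=C('c')+0=3+0=3
L[3]='C': occ=0, LF[3]=C('C')+0=1+0=1
L[4]='D': occ=0, LF[4]=C('D')+0=2+0=2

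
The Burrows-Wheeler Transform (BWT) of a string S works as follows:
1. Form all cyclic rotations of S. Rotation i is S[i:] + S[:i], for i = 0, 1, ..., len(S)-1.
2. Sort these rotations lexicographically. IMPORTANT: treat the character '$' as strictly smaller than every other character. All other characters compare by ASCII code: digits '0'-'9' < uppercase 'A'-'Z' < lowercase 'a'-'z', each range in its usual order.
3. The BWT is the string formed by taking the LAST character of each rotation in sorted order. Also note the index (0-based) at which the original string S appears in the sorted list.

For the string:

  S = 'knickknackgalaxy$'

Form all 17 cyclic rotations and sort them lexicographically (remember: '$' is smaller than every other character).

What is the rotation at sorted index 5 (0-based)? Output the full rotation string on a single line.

Answer: ckknackgalaxy$kni

Derivation:
All 17 rotations (rotation i = S[i:]+S[:i]):
  rot[0] = knickknackgalaxy$
  rot[1] = nickknackgalaxy$k
  rot[2] = ickknackgalaxy$kn
  rot[3] = ckknackgalaxy$kni
  rot[4] = kknackgalaxy$knic
  rot[5] = knackgalaxy$knick
  rot[6] = nackgalaxy$knickk
  rot[7] = ackgalaxy$knickkn
  rot[8] = ckgalaxy$knickkna
  rot[9] = kgalaxy$knickknac
  rot[10] = galaxy$knickknack
  rot[11] = alaxy$knickknackg
  rot[12] = laxy$knickknackga
  rot[13] = axy$knickknackgal
  rot[14] = xy$knickknackgala
  rot[15] = y$knickknackgalax
  rot[16] = $knickknackgalaxy
Sorted (with $ < everything):
  sorted[0] = $knickknackgalaxy
  sorted[1] = ackgalaxy$knickkn
  sorted[2] = alaxy$knickknackg
  sorted[3] = axy$knickknackgal
  sorted[4] = ckgalaxy$knickkna
  sorted[5] = ckknackgalaxy$kni
  sorted[6] = galaxy$knickknack
  sorted[7] = ickknackgalaxy$kn
  sorted[8] = kgalaxy$knickknac
  sorted[9] = kknackgalaxy$knic
  sorted[10] = knackgalaxy$knick
  sorted[11] = knickknackgalaxy$
  sorted[12] = laxy$knickknackga
  sorted[13] = nackgalaxy$knickk
  sorted[14] = nickknackgalaxy$k
  sorted[15] = xy$knickknackgala
  sorted[16] = y$knickknackgalax
sorted[5] = ckknackgalaxy$kni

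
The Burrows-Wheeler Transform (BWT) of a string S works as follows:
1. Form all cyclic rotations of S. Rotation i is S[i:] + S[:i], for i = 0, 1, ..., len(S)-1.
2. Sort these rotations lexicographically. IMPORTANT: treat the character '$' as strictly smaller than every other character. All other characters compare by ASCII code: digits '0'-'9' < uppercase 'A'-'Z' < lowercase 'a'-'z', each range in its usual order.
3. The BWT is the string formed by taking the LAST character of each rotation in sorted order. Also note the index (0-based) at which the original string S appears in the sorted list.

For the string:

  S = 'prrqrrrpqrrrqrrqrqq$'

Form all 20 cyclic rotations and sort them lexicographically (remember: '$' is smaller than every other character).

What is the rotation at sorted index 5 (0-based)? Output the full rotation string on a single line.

All 20 rotations (rotation i = S[i:]+S[:i]):
  rot[0] = prrqrrrpqrrrqrrqrqq$
  rot[1] = rrqrrrpqrrrqrrqrqq$p
  rot[2] = rqrrrpqrrrqrrqrqq$pr
  rot[3] = qrrrpqrrrqrrqrqq$prr
  rot[4] = rrrpqrrrqrrqrqq$prrq
  rot[5] = rrpqrrrqrrqrqq$prrqr
  rot[6] = rpqrrrqrrqrqq$prrqrr
  rot[7] = pqrrrqrrqrqq$prrqrrr
  rot[8] = qrrrqrrqrqq$prrqrrrp
  rot[9] = rrrqrrqrqq$prrqrrrpq
  rot[10] = rrqrrqrqq$prrqrrrpqr
  rot[11] = rqrrqrqq$prrqrrrpqrr
  rot[12] = qrrqrqq$prrqrrrpqrrr
  rot[13] = rrqrqq$prrqrrrpqrrrq
  rot[14] = rqrqq$prrqrrrpqrrrqr
  rot[15] = qrqq$prrqrrrpqrrrqrr
  rot[16] = rqq$prrqrrrpqrrrqrrq
  rot[17] = qq$prrqrrrpqrrrqrrqr
  rot[18] = q$prrqrrrpqrrrqrrqrq
  rot[19] = $prrqrrrpqrrrqrrqrqq
Sorted (with $ < everything):
  sorted[0] = $prrqrrrpqrrrqrrqrqq
  sorted[1] = pqrrrqrrqrqq$prrqrrr
  sorted[2] = prrqrrrpqrrrqrrqrqq$
  sorted[3] = q$prrqrrrpqrrrqrrqrq
  sorted[4] = qq$prrqrrrpqrrrqrrqr
  sorted[5] = qrqq$prrqrrrpqrrrqrr
  sorted[6] = qrrqrqq$prrqrrrpqrrr
  sorted[7] = qrrrpqrrrqrrqrqq$prr
  sorted[8] = qrrrqrrqrqq$prrqrrrp
  sorted[9] = rpqrrrqrrqrqq$prrqrr
  sorted[10] = rqq$prrqrrrpqrrrqrrq
  sorted[11] = rqrqq$prrqrrrpqrrrqr
  sorted[12] = rqrrqrqq$prrqrrrpqrr
  sorted[13] = rqrrrpqrrrqrrqrqq$pr
  sorted[14] = rrpqrrrqrrqrqq$prrqr
  sorted[15] = rrqrqq$prrqrrrpqrrrq
  sorted[16] = rrqrrqrqq$prrqrrrpqr
  sorted[17] = rrqrrrpqrrrqrrqrqq$p
  sorted[18] = rrrpqrrrqrrqrqq$prrq
  sorted[19] = rrrqrrqrqq$prrqrrrpq
sorted[5] = qrqq$prrqrrrpqrrrqrr

Answer: qrqq$prrqrrrpqrrrqrr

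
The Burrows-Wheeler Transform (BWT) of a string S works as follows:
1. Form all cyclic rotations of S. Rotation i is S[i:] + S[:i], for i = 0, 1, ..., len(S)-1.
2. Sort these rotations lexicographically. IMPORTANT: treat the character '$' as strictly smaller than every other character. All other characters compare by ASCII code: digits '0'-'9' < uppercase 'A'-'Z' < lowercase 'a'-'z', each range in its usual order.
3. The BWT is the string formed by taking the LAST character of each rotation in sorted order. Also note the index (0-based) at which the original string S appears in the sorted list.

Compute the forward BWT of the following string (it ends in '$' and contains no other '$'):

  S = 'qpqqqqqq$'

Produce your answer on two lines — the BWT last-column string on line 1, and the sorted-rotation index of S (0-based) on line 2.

Answer: qqq$qqqqp
3

Derivation:
All 9 rotations (rotation i = S[i:]+S[:i]):
  rot[0] = qpqqqqqq$
  rot[1] = pqqqqqq$q
  rot[2] = qqqqqq$qp
  rot[3] = qqqqq$qpq
  rot[4] = qqqq$qpqq
  rot[5] = qqq$qpqqq
  rot[6] = qq$qpqqqq
  rot[7] = q$qpqqqqq
  rot[8] = $qpqqqqqq
Sorted (with $ < everything):
  sorted[0] = $qpqqqqqq  (last char: 'q')
  sorted[1] = pqqqqqq$q  (last char: 'q')
  sorted[2] = q$qpqqqqq  (last char: 'q')
  sorted[3] = qpqqqqqq$  (last char: '$')
  sorted[4] = qq$qpqqqq  (last char: 'q')
  sorted[5] = qqq$qpqqq  (last char: 'q')
  sorted[6] = qqqq$qpqq  (last char: 'q')
  sorted[7] = qqqqq$qpq  (last char: 'q')
  sorted[8] = qqqqqq$qp  (last char: 'p')
Last column: qqq$qqqqp
Original string S is at sorted index 3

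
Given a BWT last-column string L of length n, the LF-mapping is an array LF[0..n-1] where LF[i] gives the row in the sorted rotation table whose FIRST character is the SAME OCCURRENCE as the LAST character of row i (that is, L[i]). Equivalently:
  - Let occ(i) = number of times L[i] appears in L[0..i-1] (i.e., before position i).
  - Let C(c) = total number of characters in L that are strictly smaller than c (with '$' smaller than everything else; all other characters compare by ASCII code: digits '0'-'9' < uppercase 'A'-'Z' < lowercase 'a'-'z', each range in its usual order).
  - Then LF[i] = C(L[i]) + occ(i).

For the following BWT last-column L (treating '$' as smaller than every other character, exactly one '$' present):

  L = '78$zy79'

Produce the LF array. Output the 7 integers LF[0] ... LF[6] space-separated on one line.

Answer: 1 3 0 6 5 2 4

Derivation:
Char counts: '$':1, '7':2, '8':1, '9':1, 'y':1, 'z':1
C (first-col start): C('$')=0, C('7')=1, C('8')=3, C('9')=4, C('y')=5, C('z')=6
L[0]='7': occ=0, LF[0]=C('7')+0=1+0=1
L[1]='8': occ=0, LF[1]=C('8')+0=3+0=3
L[2]='$': occ=0, LF[2]=C('$')+0=0+0=0
L[3]='z': occ=0, LF[3]=C('z')+0=6+0=6
L[4]='y': occ=0, LF[4]=C('y')+0=5+0=5
L[5]='7': occ=1, LF[5]=C('7')+1=1+1=2
L[6]='9': occ=0, LF[6]=C('9')+0=4+0=4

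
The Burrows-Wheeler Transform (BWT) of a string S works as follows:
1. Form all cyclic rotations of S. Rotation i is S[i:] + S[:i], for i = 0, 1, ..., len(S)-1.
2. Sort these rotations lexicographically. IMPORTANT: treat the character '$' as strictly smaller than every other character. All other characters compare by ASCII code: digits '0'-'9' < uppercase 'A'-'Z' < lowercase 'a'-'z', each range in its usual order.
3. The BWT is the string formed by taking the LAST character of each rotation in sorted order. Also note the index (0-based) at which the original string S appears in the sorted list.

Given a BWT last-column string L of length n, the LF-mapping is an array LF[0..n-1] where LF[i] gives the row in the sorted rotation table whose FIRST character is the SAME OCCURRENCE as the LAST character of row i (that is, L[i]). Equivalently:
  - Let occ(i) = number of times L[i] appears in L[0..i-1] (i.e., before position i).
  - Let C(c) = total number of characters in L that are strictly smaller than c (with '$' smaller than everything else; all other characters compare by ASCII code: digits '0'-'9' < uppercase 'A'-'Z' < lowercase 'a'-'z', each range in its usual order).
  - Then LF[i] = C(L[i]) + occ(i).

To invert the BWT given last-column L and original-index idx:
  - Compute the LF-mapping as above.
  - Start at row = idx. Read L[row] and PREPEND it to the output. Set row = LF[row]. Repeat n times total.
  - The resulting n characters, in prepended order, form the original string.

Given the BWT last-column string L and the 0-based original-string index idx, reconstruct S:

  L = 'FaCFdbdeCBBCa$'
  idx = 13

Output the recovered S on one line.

LF mapping: 6 8 3 7 11 10 12 13 4 1 2 5 9 0
Walk LF starting at row 13, prepending L[row]:
  step 1: row=13, L[13]='$', prepend. Next row=LF[13]=0
  step 2: row=0, L[0]='F', prepend. Next row=LF[0]=6
  step 3: row=6, L[6]='d', prepend. Next row=LF[6]=12
  step 4: row=12, L[12]='a', prepend. Next row=LF[12]=9
  step 5: row=9, L[9]='B', prepend. Next row=LF[9]=1
  step 6: row=1, L[1]='a', prepend. Next row=LF[1]=8
  step 7: row=8, L[8]='C', prepend. Next row=LF[8]=4
  step 8: row=4, L[4]='d', prepend. Next row=LF[4]=11
  step 9: row=11, L[11]='C', prepend. Next row=LF[11]=5
  step 10: row=5, L[5]='b', prepend. Next row=LF[5]=10
  step 11: row=10, L[10]='B', prepend. Next row=LF[10]=2
  step 12: row=2, L[2]='C', prepend. Next row=LF[2]=3
  step 13: row=3, L[3]='F', prepend. Next row=LF[3]=7
  step 14: row=7, L[7]='e', prepend. Next row=LF[7]=13
Reversed output: eFCBbCdCaBadF$

Answer: eFCBbCdCaBadF$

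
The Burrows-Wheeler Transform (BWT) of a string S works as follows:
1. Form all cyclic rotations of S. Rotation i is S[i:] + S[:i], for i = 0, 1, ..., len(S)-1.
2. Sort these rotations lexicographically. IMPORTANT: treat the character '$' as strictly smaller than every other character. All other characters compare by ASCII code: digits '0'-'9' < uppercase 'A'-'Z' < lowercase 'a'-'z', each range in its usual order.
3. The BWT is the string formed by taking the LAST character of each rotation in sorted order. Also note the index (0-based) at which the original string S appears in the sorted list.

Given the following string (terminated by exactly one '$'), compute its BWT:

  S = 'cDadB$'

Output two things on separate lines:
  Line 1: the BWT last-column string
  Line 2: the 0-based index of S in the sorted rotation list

All 6 rotations (rotation i = S[i:]+S[:i]):
  rot[0] = cDadB$
  rot[1] = DadB$c
  rot[2] = adB$cD
  rot[3] = dB$cDa
  rot[4] = B$cDad
  rot[5] = $cDadB
Sorted (with $ < everything):
  sorted[0] = $cDadB  (last char: 'B')
  sorted[1] = B$cDad  (last char: 'd')
  sorted[2] = DadB$c  (last char: 'c')
  sorted[3] = adB$cD  (last char: 'D')
  sorted[4] = cDadB$  (last char: '$')
  sorted[5] = dB$cDa  (last char: 'a')
Last column: BdcD$a
Original string S is at sorted index 4

Answer: BdcD$a
4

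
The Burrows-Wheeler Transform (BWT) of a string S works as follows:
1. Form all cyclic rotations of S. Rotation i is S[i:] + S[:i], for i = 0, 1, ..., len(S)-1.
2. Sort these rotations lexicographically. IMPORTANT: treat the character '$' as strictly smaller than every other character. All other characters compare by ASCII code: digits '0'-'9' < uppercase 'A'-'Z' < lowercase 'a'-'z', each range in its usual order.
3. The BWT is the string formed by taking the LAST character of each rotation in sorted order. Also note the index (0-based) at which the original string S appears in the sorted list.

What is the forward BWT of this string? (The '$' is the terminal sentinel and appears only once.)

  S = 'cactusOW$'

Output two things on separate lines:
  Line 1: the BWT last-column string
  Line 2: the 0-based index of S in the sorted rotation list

Answer: WsOc$auct
4

Derivation:
All 9 rotations (rotation i = S[i:]+S[:i]):
  rot[0] = cactusOW$
  rot[1] = actusOW$c
  rot[2] = ctusOW$ca
  rot[3] = tusOW$cac
  rot[4] = usOW$cact
  rot[5] = sOW$cactu
  rot[6] = OW$cactus
  rot[7] = W$cactusO
  rot[8] = $cactusOW
Sorted (with $ < everything):
  sorted[0] = $cactusOW  (last char: 'W')
  sorted[1] = OW$cactus  (last char: 's')
  sorted[2] = W$cactusO  (last char: 'O')
  sorted[3] = actusOW$c  (last char: 'c')
  sorted[4] = cactusOW$  (last char: '$')
  sorted[5] = ctusOW$ca  (last char: 'a')
  sorted[6] = sOW$cactu  (last char: 'u')
  sorted[7] = tusOW$cac  (last char: 'c')
  sorted[8] = usOW$cact  (last char: 't')
Last column: WsOc$auct
Original string S is at sorted index 4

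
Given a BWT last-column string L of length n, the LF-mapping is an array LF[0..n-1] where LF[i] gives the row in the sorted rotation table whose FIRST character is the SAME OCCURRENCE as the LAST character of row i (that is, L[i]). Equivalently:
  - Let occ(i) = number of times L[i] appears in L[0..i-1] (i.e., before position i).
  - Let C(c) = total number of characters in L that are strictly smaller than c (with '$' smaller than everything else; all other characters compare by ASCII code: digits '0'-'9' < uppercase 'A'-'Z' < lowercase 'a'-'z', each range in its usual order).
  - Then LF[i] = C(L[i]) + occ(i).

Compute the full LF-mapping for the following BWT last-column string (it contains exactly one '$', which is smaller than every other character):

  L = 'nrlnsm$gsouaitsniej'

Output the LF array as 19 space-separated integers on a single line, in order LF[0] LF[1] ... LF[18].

Char counts: '$':1, 'a':1, 'e':1, 'g':1, 'i':2, 'j':1, 'l':1, 'm':1, 'n':3, 'o':1, 'r':1, 's':3, 't':1, 'u':1
C (first-col start): C('$')=0, C('a')=1, C('e')=2, C('g')=3, C('i')=4, C('j')=6, C('l')=7, C('m')=8, C('n')=9, C('o')=12, C('r')=13, C('s')=14, C('t')=17, C('u')=18
L[0]='n': occ=0, LF[0]=C('n')+0=9+0=9
L[1]='r': occ=0, LF[1]=C('r')+0=13+0=13
L[2]='l': occ=0, LF[2]=C('l')+0=7+0=7
L[3]='n': occ=1, LF[3]=C('n')+1=9+1=10
L[4]='s': occ=0, LF[4]=C('s')+0=14+0=14
L[5]='m': occ=0, LF[5]=C('m')+0=8+0=8
L[6]='$': occ=0, LF[6]=C('$')+0=0+0=0
L[7]='g': occ=0, LF[7]=C('g')+0=3+0=3
L[8]='s': occ=1, LF[8]=C('s')+1=14+1=15
L[9]='o': occ=0, LF[9]=C('o')+0=12+0=12
L[10]='u': occ=0, LF[10]=C('u')+0=18+0=18
L[11]='a': occ=0, LF[11]=C('a')+0=1+0=1
L[12]='i': occ=0, LF[12]=C('i')+0=4+0=4
L[13]='t': occ=0, LF[13]=C('t')+0=17+0=17
L[14]='s': occ=2, LF[14]=C('s')+2=14+2=16
L[15]='n': occ=2, LF[15]=C('n')+2=9+2=11
L[16]='i': occ=1, LF[16]=C('i')+1=4+1=5
L[17]='e': occ=0, LF[17]=C('e')+0=2+0=2
L[18]='j': occ=0, LF[18]=C('j')+0=6+0=6

Answer: 9 13 7 10 14 8 0 3 15 12 18 1 4 17 16 11 5 2 6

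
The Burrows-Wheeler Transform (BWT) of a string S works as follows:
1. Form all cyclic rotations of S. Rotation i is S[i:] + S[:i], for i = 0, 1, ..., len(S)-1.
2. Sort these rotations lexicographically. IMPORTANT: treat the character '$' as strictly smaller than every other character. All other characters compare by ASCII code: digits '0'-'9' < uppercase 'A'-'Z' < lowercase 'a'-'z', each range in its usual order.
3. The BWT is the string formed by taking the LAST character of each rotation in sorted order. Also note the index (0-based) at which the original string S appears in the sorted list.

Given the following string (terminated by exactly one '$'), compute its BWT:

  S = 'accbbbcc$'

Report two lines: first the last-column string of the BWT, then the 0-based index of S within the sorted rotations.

All 9 rotations (rotation i = S[i:]+S[:i]):
  rot[0] = accbbbcc$
  rot[1] = ccbbbcc$a
  rot[2] = cbbbcc$ac
  rot[3] = bbbcc$acc
  rot[4] = bbcc$accb
  rot[5] = bcc$accbb
  rot[6] = cc$accbbb
  rot[7] = c$accbbbc
  rot[8] = $accbbbcc
Sorted (with $ < everything):
  sorted[0] = $accbbbcc  (last char: 'c')
  sorted[1] = accbbbcc$  (last char: '$')
  sorted[2] = bbbcc$acc  (last char: 'c')
  sorted[3] = bbcc$accb  (last char: 'b')
  sorted[4] = bcc$accbb  (last char: 'b')
  sorted[5] = c$accbbbc  (last char: 'c')
  sorted[6] = cbbbcc$ac  (last char: 'c')
  sorted[7] = cc$accbbb  (last char: 'b')
  sorted[8] = ccbbbcc$a  (last char: 'a')
Last column: c$cbbccba
Original string S is at sorted index 1

Answer: c$cbbccba
1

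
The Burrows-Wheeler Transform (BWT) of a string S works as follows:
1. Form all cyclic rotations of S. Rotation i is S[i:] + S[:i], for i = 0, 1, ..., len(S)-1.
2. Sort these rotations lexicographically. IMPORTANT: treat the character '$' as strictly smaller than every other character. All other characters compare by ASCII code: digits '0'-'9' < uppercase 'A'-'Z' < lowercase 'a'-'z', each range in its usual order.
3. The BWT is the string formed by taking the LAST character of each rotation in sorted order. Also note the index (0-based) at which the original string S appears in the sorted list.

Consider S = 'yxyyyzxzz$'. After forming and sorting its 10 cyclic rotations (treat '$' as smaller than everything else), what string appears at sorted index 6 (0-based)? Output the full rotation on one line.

Answer: yzxzz$yxyy

Derivation:
All 10 rotations (rotation i = S[i:]+S[:i]):
  rot[0] = yxyyyzxzz$
  rot[1] = xyyyzxzz$y
  rot[2] = yyyzxzz$yx
  rot[3] = yyzxzz$yxy
  rot[4] = yzxzz$yxyy
  rot[5] = zxzz$yxyyy
  rot[6] = xzz$yxyyyz
  rot[7] = zz$yxyyyzx
  rot[8] = z$yxyyyzxz
  rot[9] = $yxyyyzxzz
Sorted (with $ < everything):
  sorted[0] = $yxyyyzxzz
  sorted[1] = xyyyzxzz$y
  sorted[2] = xzz$yxyyyz
  sorted[3] = yxyyyzxzz$
  sorted[4] = yyyzxzz$yx
  sorted[5] = yyzxzz$yxy
  sorted[6] = yzxzz$yxyy
  sorted[7] = z$yxyyyzxz
  sorted[8] = zxzz$yxyyy
  sorted[9] = zz$yxyyyzx
sorted[6] = yzxzz$yxyy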